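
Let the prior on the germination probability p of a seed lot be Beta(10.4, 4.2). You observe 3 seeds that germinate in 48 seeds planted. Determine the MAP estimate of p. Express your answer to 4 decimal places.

Prior: Beta(10.4, 4.2).
Data: 3 successes in 48 trials. The binomial likelihood contributes p^3(1−p)^45, so the posterior is Beta(10.4+3, 4.2+45) = Beta(13.4, 49.2).
For Beta(a, b) with a, b > 1 the mode is (a−1)/(a+b−2) = 12.4/60.6 ≈ 0.2046.

p̂_MAP = 0.2046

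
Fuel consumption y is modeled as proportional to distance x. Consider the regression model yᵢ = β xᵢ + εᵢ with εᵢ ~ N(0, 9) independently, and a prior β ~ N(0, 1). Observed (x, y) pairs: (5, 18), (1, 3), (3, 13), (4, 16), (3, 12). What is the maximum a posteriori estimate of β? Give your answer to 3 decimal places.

log p(β | y) = −Σ(yᵢ − βxᵢ)²/(2·9) − β²/(2·1) + const.
Setting the derivative to zero: Σxᵢ(yᵢ − βxᵢ)/9 − β/1 = 0, so β = Σxᵢyᵢ / (Σxᵢ² + σ²/τ²).
Σxᵢyᵢ = 5·18 + 1·3 + 3·13 + 4·16 + 3·12 = 232; Σxᵢ² = 60; σ²/τ² = 9.
β̂_MAP = 232 / (60 + 9) = 232/69 ≈ 3.362.

β̂_MAP = 3.362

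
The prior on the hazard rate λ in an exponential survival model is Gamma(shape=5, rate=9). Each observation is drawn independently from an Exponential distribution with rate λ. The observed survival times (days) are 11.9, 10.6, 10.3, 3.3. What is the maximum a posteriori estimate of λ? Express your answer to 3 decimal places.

The Exponential(rate=λ) likelihood is ∝ λ^n e^(−λΣtᵢ). Here n = 4 and Σtᵢ = 11.9 + 10.6 + 10.3 + 3.3 = 36.1.
Posterior ∝ λ^4e^(−9λ) · λ^4e^(−36.1λ) = λ^8e^(−45.1λ), i.e. Gamma(9, 45.1).
Mode = (a−1)/b = 8/45.1 ≈ 0.177.

λ̂_MAP = 0.177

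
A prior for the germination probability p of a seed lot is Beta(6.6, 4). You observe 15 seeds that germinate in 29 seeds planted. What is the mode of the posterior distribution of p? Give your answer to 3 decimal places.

p̂_MAP = 0.548

Prior: Beta(6.6, 4).
Data: 15 successes in 29 trials. The binomial likelihood contributes p^15(1−p)^14, so the posterior is Beta(6.6+15, 4+14) = Beta(21.6, 18).
For Beta(a, b) with a, b > 1 the mode is (a−1)/(a+b−2) = 20.6/37.6 ≈ 0.548.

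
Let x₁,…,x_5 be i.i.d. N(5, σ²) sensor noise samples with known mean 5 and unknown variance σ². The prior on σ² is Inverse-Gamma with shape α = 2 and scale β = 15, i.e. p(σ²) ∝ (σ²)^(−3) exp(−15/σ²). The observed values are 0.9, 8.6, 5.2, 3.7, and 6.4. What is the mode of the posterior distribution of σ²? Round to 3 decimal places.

σ̂²_MAP = 5.769

Sum of squared deviations about the known mean: SS = (0.9−5)² + (8.6−5)² + (5.2−5)² + (3.7−5)² + (6.4−5)² = 33.46.
The Normal likelihood contributes (σ²)^(−n/2) exp(−SS/(2σ²)), so the posterior is Inverse-Gamma(α + n/2, β + SS/2) = Inverse-Gamma(4.5, 31.73).
The mode of Inverse-Gamma(a, b) is b/(a+1) = 31.73/5.5 ≈ 5.769.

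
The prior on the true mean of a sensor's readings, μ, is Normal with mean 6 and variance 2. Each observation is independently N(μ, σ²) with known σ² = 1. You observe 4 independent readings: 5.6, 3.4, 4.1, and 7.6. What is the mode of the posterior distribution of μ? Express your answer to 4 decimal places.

n = 4; x̄ = (5.6 + 3.4 + 4.1 + 7.6)/4 = 20.7/4 = 5.175.
For a Normal prior and Normal likelihood with known variance, the posterior is Normal; its mode equals its mean, the precision-weighted average.
Prior precision 1/σ₀² = 1/2 = 0.5; data precision n/σ² = 4/1 = 4.
μ̂ = (0.5·6 + 4·5.175) / (0.5 + 4) = 23.7/4.5 = 79/15 ≈ 5.2667.

μ̂_MAP = 5.2667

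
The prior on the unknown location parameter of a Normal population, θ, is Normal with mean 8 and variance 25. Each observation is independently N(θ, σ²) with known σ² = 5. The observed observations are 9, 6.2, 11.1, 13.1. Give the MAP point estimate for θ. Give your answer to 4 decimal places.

n = 4; x̄ = (9 + 6.2 + 11.1 + 13.1)/4 = 39.4/4 = 9.85.
For a Normal prior and Normal likelihood with known variance, the posterior is Normal; its mode equals its mean, the precision-weighted average.
Prior precision 1/σ₀² = 1/25 = 0.04; data precision n/σ² = 4/5 = 0.8.
θ̂ = (0.04·8 + 0.8·9.85) / (0.04 + 0.8) = 8.2/0.84 = 205/21 ≈ 9.7619.

θ̂_MAP = 9.7619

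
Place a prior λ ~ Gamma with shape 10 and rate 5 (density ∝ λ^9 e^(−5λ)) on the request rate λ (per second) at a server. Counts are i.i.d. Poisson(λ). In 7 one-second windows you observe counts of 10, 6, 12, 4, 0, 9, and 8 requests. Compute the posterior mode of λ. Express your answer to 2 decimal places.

λ̂_MAP = 4.83

Σxᵢ = 10+6+12+4+0+9+8 = 49, with n = 7.
Posterior ∝ λ^9e^(−5λ) · λ^49e^(−7λ) = λ^58e^(−12λ), i.e. Gamma(shape=59, rate=12).
The mode of a Gamma(a, b) with a ≥ 1 (shape–rate) is (a−1)/b = 58/12 ≈ 4.83.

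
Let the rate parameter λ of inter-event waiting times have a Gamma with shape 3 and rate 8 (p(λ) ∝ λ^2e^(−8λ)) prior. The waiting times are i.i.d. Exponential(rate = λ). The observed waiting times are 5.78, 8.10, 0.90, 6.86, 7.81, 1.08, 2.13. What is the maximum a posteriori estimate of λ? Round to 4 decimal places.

The Exponential(rate=λ) likelihood is ∝ λ^n e^(−λΣtᵢ). Here n = 7 and Σtᵢ = 5.78 + 8.10 + 0.90 + 6.86 + 7.81 + 1.08 + 2.13 = 32.66.
Posterior ∝ λ^2e^(−8λ) · λ^7e^(−32.66λ) = λ^9e^(−40.66λ), i.e. Gamma(10, 40.66).
Mode = (a−1)/b = 9/40.66 ≈ 0.2213.

λ̂_MAP = 0.2213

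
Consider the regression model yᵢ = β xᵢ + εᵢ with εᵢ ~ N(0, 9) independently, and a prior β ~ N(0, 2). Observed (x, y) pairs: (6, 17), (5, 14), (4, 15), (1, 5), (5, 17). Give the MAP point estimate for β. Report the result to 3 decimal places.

β̂_MAP = 2.995

log p(β | y) = −Σ(yᵢ − βxᵢ)²/(2·9) − β²/(2·2) + const.
Setting the derivative to zero: Σxᵢ(yᵢ − βxᵢ)/9 − β/2 = 0, so β = Σxᵢyᵢ / (Σxᵢ² + σ²/τ²).
Σxᵢyᵢ = 6·17 + 5·14 + 4·15 + 1·5 + 5·17 = 322; Σxᵢ² = 103; σ²/τ² = 4.5.
β̂_MAP = 322 / (103 + 4.5) = 322/107.5 ≈ 2.995.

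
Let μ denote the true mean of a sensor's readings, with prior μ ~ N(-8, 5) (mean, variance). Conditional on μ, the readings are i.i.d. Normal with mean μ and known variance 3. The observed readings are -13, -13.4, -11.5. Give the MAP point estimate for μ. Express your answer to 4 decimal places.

n = 3; x̄ = ((-13) + (-13.4) + (-11.5))/3 = -37.9/3 = -379/30 ≈ -12.6333.
For a Normal prior and Normal likelihood with known variance, the posterior is Normal; its mode equals its mean, the precision-weighted average.
Prior precision 1/σ₀² = 1/5 = 0.2; data precision n/σ² = 3/3 = 1.
μ̂ = (0.2·(-8) + 1·(-379/30)) / (0.2 + 1) = (-427/30)/1.2 = -427/36 ≈ -11.8611.

μ̂_MAP = -11.8611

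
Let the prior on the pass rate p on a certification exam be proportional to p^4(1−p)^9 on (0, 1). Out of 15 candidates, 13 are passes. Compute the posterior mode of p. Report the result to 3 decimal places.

The prior density ∝ p^4(1−p)^9 is the kernel of Beta(5, 10).
Data: 13 successes in 15 trials. The binomial likelihood contributes p^13(1−p)^2, so the posterior is Beta(5+13, 10+2) = Beta(18, 12).
For Beta(a, b) with a, b > 1 the mode is (a−1)/(a+b−2) = 17/28 ≈ 0.607.

p̂_MAP = 0.607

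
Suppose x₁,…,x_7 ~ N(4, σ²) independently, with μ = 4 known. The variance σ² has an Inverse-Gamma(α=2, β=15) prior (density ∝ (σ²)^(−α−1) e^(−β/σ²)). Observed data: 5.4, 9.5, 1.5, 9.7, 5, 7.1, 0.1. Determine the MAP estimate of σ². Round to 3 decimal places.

σ̂²_MAP = 9.752

Sum of squared deviations about the known mean: SS = (5.4−4)² + (9.5−4)² + (1.5−4)² + (9.7−4)² + (5−4)² + (7.1−4)² + (0.1−4)² = 96.77.
The Normal likelihood contributes (σ²)^(−n/2) exp(−SS/(2σ²)), so the posterior is Inverse-Gamma(α + n/2, β + SS/2) = Inverse-Gamma(5.5, 63.385).
The mode of Inverse-Gamma(a, b) is b/(a+1) = 63.385/6.5 ≈ 9.752.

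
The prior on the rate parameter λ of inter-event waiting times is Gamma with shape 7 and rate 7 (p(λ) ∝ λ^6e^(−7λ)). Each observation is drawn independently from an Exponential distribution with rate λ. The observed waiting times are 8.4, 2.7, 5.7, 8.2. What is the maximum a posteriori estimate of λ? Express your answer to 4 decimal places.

The Exponential(rate=λ) likelihood is ∝ λ^n e^(−λΣtᵢ). Here n = 4 and Σtᵢ = 8.4 + 2.7 + 5.7 + 8.2 = 25.
Posterior ∝ λ^6e^(−7λ) · λ^4e^(−25λ) = λ^10e^(−32λ), i.e. Gamma(11, 32).
Mode = (a−1)/b = 10/32 ≈ 0.3125.

λ̂_MAP = 0.3125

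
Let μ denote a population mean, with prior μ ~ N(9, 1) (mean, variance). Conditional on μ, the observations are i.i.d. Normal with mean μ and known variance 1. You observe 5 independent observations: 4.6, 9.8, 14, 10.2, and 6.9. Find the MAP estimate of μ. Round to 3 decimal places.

n = 5; x̄ = (4.6 + 9.8 + 14 + 10.2 + 6.9)/5 = 45.5/5 = 9.1.
For a Normal prior and Normal likelihood with known variance, the posterior is Normal; its mode equals its mean, the precision-weighted average.
Prior precision 1/σ₀² = 1/1 = 1; data precision n/σ² = 5/1 = 5.
μ̂ = (1·9 + 5·9.1) / (1 + 5) = 54.5/6 = 109/12 ≈ 9.083.

μ̂_MAP = 9.083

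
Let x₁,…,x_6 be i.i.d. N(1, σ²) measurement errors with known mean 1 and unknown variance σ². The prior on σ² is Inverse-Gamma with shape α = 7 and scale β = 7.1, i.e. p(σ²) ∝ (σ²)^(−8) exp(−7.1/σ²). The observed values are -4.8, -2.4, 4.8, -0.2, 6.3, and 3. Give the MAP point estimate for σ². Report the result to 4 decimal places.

σ̂²_MAP = 4.8805

Sum of squared deviations about the known mean: SS = (-4.8−1)² + (-2.4−1)² + (4.8−1)² + (-0.2−1)² + (6.3−1)² + (3−1)² = 93.17.
The Normal likelihood contributes (σ²)^(−n/2) exp(−SS/(2σ²)), so the posterior is Inverse-Gamma(α + n/2, β + SS/2) = Inverse-Gamma(10, 53.685).
The mode of Inverse-Gamma(a, b) is b/(a+1) = 53.685/11 ≈ 4.8805.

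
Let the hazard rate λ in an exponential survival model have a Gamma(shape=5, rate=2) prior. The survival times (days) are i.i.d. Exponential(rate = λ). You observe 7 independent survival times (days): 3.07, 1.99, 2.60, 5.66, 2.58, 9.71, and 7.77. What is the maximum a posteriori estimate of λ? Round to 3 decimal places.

λ̂_MAP = 0.311

The Exponential(rate=λ) likelihood is ∝ λ^n e^(−λΣtᵢ). Here n = 7 and Σtᵢ = 3.07 + 1.99 + 2.60 + 5.66 + 2.58 + 9.71 + 7.77 = 33.38.
Posterior ∝ λ^4e^(−2λ) · λ^7e^(−33.38λ) = λ^11e^(−35.38λ), i.e. Gamma(12, 35.38).
Mode = (a−1)/b = 11/35.38 ≈ 0.311.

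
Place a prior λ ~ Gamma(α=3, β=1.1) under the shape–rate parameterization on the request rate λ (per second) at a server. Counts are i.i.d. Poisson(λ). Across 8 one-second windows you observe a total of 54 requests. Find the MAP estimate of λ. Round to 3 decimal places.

λ̂_MAP = 6.154

Σxᵢ = 54, n = 8.
Posterior ∝ λ^2e^(−1.1λ) · λ^54e^(−8λ) = λ^56e^(−9.1λ), i.e. Gamma(shape=57, rate=9.1).
The mode of a Gamma(a, b) with a ≥ 1 (shape–rate) is (a−1)/b = 56/9.1 ≈ 6.154.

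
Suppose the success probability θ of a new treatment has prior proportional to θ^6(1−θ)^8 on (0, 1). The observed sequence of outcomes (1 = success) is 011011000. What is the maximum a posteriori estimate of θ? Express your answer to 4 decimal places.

The prior density ∝ θ^6(1−θ)^8 is the kernel of Beta(7, 9).
Data: 4 successes in 9 trials (from the sequence). The binomial likelihood contributes θ^4(1−θ)^5, so the posterior is Beta(7+4, 9+5) = Beta(11, 14).
For Beta(a, b) with a, b > 1 the mode is (a−1)/(a+b−2) = 10/23 ≈ 0.4348.

θ̂_MAP = 0.4348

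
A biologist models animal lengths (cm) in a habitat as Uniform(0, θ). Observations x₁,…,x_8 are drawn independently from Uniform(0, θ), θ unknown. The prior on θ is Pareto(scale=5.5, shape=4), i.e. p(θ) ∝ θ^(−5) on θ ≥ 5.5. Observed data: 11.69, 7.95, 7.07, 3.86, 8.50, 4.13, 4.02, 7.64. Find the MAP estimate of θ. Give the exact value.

The Uniform(0, θ) likelihood is θ^(−n) for θ ≥ max(xᵢ), zero otherwise. Here max(xᵢ) = 11.69.
Posterior ∝ θ^(−5) · θ^(−8) = θ^(−13) on θ ≥ max(5.5, 11.69) = 11.69.
This density is strictly decreasing in θ, so the posterior mode lies at the lower boundary of the support.

θ̂_MAP = 11.69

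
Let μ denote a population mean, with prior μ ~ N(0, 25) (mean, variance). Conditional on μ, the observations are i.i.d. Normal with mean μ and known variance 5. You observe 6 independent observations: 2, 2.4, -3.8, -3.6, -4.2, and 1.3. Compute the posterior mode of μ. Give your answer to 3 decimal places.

μ̂_MAP = -0.952

n = 6; x̄ = (2 + 2.4 + (-3.8) + (-3.6) + (-4.2) + 1.3)/6 = -5.9/6 = -59/60 ≈ -0.9833.
For a Normal prior and Normal likelihood with known variance, the posterior is Normal; its mode equals its mean, the precision-weighted average.
Prior precision 1/σ₀² = 1/25 = 0.04; data precision n/σ² = 6/5 = 1.2.
μ̂ = (0.04·0 + 1.2·(-59/60)) / (0.04 + 1.2) = (-1.18)/1.24 = -59/62 ≈ -0.952.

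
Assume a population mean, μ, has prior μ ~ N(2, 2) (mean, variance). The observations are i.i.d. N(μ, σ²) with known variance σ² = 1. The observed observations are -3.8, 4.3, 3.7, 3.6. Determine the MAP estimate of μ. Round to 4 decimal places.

μ̂_MAP = 1.9556

n = 4; x̄ = ((-3.8) + 4.3 + 3.7 + 3.6)/4 = 7.8/4 = 1.95.
For a Normal prior and Normal likelihood with known variance, the posterior is Normal; its mode equals its mean, the precision-weighted average.
Prior precision 1/σ₀² = 1/2 = 0.5; data precision n/σ² = 4/1 = 4.
μ̂ = (0.5·2 + 4·1.95) / (0.5 + 4) = 8.8/4.5 = 88/45 ≈ 1.9556.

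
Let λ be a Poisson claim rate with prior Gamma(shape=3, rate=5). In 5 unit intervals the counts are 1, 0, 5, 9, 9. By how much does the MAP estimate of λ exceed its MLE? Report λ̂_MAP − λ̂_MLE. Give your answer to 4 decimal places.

Σxᵢ = 24. Posterior is Gamma(27, 10); MAP = (27−1)/10 = 26/10 ≈ 2.60000.
MLE = x̄ = 24/5 ≈ 4.80000.
Difference = 26/10 − 24/5 = -11/5 ≈ -2.2000.

MAP − MLE = -2.2000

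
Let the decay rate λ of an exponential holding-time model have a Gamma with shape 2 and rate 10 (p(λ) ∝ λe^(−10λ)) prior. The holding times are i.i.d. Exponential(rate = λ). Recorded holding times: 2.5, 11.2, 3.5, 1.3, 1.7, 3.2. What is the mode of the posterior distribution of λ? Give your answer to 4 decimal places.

λ̂_MAP = 0.2096

The Exponential(rate=λ) likelihood is ∝ λ^n e^(−λΣtᵢ). Here n = 6 and Σtᵢ = 2.5 + 11.2 + 3.5 + 1.3 + 1.7 + 3.2 = 23.4.
Posterior ∝ λe^(−10λ) · λ^6e^(−23.4λ) = λ^7e^(−33.4λ), i.e. Gamma(8, 33.4).
Mode = (a−1)/b = 7/33.4 ≈ 0.2096.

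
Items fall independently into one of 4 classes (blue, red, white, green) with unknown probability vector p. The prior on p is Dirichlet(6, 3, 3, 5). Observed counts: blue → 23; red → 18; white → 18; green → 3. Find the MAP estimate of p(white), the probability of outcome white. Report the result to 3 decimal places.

The posterior is Dirichlet(αᵢ + nᵢ) = Dirichlet(29, 21, 21, 8).
For a Dirichlet(a₁,…,a_K) with all aᵢ > 1, the mode has j-th component (aⱼ − 1)/(Σaᵢ − K).
Here Σaᵢ = 79 and K = 4, so p(white) = (21 − 1)/(79 − 4) = 20/75 ≈ 0.267.

MAP estimate of p(white) = 0.267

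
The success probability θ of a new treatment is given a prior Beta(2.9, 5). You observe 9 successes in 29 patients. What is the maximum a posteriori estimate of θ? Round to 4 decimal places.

Prior: Beta(2.9, 5).
Data: 9 successes in 29 trials. The binomial likelihood contributes θ^9(1−θ)^20, so the posterior is Beta(2.9+9, 5+20) = Beta(11.9, 25).
For Beta(a, b) with a, b > 1 the mode is (a−1)/(a+b−2) = 10.9/34.9 ≈ 0.3123.

θ̂_MAP = 0.3123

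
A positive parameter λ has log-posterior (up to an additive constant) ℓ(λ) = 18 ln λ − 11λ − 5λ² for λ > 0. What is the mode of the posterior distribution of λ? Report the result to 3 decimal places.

ℓ'(λ) = 18/λ − 11 − 10λ. Setting this to zero and multiplying by λ: 10λ² + 11λ − 18 = 0.
λ = (−11 + √(11² + 4·10·18)) / (2·10) = (−11 + √841) / 20 = (−11 + 29)/20 = 9/10.
ℓ''(λ) = −18/λ² − 10 < 0, confirming a maximum.

λ̂_MAP = 0.900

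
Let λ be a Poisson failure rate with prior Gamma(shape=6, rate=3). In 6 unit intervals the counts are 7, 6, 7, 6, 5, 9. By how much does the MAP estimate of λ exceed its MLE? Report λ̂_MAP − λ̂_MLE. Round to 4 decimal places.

Σxᵢ = 40. Posterior is Gamma(46, 9); MAP = (46−1)/9 = 45/9 ≈ 5.00000.
MLE = x̄ = 40/6 ≈ 6.66667.
Difference = 45/9 − 40/6 = -5/3 ≈ -1.6667.

MAP − MLE = -1.6667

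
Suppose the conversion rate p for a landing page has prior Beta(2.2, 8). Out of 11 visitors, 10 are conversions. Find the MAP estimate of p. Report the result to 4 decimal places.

p̂_MAP = 0.5833

Prior: Beta(2.2, 8).
Data: 10 successes in 11 trials. The binomial likelihood contributes p^10(1−p)^1, so the posterior is Beta(2.2+10, 8+1) = Beta(12.2, 9).
For Beta(a, b) with a, b > 1 the mode is (a−1)/(a+b−2) = 11.2/19.2 ≈ 0.5833.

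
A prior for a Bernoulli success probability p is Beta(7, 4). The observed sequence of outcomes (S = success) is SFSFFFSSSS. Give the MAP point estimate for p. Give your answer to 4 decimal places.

p̂_MAP = 0.6316

Prior: Beta(7, 4).
Data: 6 successes in 10 trials (from the sequence). The binomial likelihood contributes p^6(1−p)^4, so the posterior is Beta(7+6, 4+4) = Beta(13, 8).
For Beta(a, b) with a, b > 1 the mode is (a−1)/(a+b−2) = 12/19 ≈ 0.6316.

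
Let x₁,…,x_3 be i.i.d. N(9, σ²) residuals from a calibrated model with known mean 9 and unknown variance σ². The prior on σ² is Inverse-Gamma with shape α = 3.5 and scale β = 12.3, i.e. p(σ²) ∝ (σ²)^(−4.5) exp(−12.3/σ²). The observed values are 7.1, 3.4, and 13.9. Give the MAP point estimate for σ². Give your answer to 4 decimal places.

Sum of squared deviations about the known mean: SS = (7.1−9)² + (3.4−9)² + (13.9−9)² = 58.98.
The Normal likelihood contributes (σ²)^(−n/2) exp(−SS/(2σ²)), so the posterior is Inverse-Gamma(α + n/2, β + SS/2) = Inverse-Gamma(5, 41.79).
The mode of Inverse-Gamma(a, b) is b/(a+1) = 41.79/6 ≈ 6.9650.

σ̂²_MAP = 6.9650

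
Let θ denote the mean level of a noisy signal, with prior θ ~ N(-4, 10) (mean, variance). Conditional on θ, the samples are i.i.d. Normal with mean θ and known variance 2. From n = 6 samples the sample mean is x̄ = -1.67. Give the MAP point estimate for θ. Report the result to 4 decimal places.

θ̂_MAP = -1.7452

n = 6, x̄ = -1.67.
For a Normal prior and Normal likelihood with known variance, the posterior is Normal; its mode equals its mean, the precision-weighted average.
Prior precision 1/σ₀² = 1/10 = 0.1; data precision n/σ² = 6/2 = 3.
θ̂ = (0.1·(-4) + 3·(-1.67)) / (0.1 + 3) = (-5.41)/3.1 = -541/310 ≈ -1.7452.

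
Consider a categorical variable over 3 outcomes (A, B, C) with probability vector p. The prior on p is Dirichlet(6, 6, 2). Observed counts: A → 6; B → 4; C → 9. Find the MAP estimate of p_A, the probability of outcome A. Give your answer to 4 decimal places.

MAP estimate of p_A = 0.3667

The posterior is Dirichlet(αᵢ + nᵢ) = Dirichlet(12, 10, 11).
For a Dirichlet(a₁,…,a_K) with all aᵢ > 1, the mode has j-th component (aⱼ − 1)/(Σaᵢ − K).
Here Σaᵢ = 33 and K = 3, so p_A = (12 − 1)/(33 − 3) = 11/30 ≈ 0.3667.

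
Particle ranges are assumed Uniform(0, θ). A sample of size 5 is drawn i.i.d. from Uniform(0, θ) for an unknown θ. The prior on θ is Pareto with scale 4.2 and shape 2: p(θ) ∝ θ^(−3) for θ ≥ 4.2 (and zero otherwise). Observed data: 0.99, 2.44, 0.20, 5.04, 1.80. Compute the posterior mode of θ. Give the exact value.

θ̂_MAP = 5.04

The Uniform(0, θ) likelihood is θ^(−n) for θ ≥ max(xᵢ), zero otherwise. Here max(xᵢ) = 5.04.
Posterior ∝ θ^(−3) · θ^(−5) = θ^(−8) on θ ≥ max(4.2, 5.04) = 5.04.
This density is strictly decreasing in θ, so the posterior mode lies at the lower boundary of the support.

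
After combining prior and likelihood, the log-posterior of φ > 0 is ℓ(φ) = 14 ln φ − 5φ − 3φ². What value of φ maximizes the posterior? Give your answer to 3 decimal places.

φ̂_MAP = 1.167

ℓ'(φ) = 14/φ − 5 − 6φ. Setting this to zero and multiplying by φ: 6φ² + 5φ − 14 = 0.
φ = (−5 + √(5² + 4·6·14)) / (2·6) = (−5 + √361) / 12 = (−5 + 19)/12 = 7/6.
ℓ''(φ) = −14/φ² − 6 < 0, confirming a maximum.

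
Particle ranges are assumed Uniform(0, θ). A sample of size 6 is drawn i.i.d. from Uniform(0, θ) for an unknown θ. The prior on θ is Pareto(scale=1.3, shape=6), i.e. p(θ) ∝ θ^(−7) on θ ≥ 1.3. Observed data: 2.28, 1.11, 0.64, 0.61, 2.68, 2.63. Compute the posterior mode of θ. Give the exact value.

θ̂_MAP = 2.68

The Uniform(0, θ) likelihood is θ^(−n) for θ ≥ max(xᵢ), zero otherwise. Here max(xᵢ) = 2.68.
Posterior ∝ θ^(−7) · θ^(−6) = θ^(−13) on θ ≥ max(1.3, 2.68) = 2.68.
This density is strictly decreasing in θ, so the posterior mode lies at the lower boundary of the support.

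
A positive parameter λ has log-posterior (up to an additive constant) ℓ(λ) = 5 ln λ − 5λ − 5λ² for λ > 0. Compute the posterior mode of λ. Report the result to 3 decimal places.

ℓ'(λ) = 5/λ − 5 − 10λ. Setting this to zero and multiplying by λ: 10λ² + 5λ − 5 = 0.
λ = (−5 + √(5² + 4·10·5)) / (2·10) = (−5 + √225) / 20 = (−5 + 15)/20 = 1/2.
ℓ''(λ) = −5/λ² − 10 < 0, confirming a maximum.

λ̂_MAP = 0.500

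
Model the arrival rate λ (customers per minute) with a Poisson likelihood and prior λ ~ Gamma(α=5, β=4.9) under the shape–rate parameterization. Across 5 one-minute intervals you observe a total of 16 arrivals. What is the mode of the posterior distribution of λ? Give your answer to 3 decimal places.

Σxᵢ = 16, n = 5.
Posterior ∝ λ^4e^(−4.9λ) · λ^16e^(−5λ) = λ^20e^(−9.9λ), i.e. Gamma(shape=21, rate=9.9).
The mode of a Gamma(a, b) with a ≥ 1 (shape–rate) is (a−1)/b = 20/9.9 ≈ 2.020.

λ̂_MAP = 2.020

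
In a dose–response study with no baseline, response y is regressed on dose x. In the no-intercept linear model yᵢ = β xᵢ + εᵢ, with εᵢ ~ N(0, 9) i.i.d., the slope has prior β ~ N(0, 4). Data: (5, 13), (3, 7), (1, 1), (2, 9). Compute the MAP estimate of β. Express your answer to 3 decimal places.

log p(β | y) = −Σ(yᵢ − βxᵢ)²/(2·9) − β²/(2·4) + const.
Setting the derivative to zero: Σxᵢ(yᵢ − βxᵢ)/9 − β/4 = 0, so β = Σxᵢyᵢ / (Σxᵢ² + σ²/τ²).
Σxᵢyᵢ = 5·13 + 3·7 + 1·1 + 2·9 = 105; Σxᵢ² = 39; σ²/τ² = 2.25.
β̂_MAP = 105 / (39 + 2.25) = 105/41.25 ≈ 2.545.

β̂_MAP = 2.545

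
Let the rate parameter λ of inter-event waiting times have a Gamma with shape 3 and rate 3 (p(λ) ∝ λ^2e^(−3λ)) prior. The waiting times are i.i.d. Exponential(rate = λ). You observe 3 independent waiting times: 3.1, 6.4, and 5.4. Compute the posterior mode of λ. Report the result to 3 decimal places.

The Exponential(rate=λ) likelihood is ∝ λ^n e^(−λΣtᵢ). Here n = 3 and Σtᵢ = 3.1 + 6.4 + 5.4 = 14.9.
Posterior ∝ λ^2e^(−3λ) · λ^3e^(−14.9λ) = λ^5e^(−17.9λ), i.e. Gamma(6, 17.9).
Mode = (a−1)/b = 5/17.9 ≈ 0.279.

λ̂_MAP = 0.279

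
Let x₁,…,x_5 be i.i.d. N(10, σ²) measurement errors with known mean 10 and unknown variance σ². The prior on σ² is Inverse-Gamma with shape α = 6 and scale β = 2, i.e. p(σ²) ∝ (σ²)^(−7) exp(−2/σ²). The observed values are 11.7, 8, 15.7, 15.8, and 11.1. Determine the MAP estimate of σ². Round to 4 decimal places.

σ̂²_MAP = 4.1174

Sum of squared deviations about the known mean: SS = (11.7−10)² + (8−10)² + (15.7−10)² + (15.8−10)² + (11.1−10)² = 74.23.
The Normal likelihood contributes (σ²)^(−n/2) exp(−SS/(2σ²)), so the posterior is Inverse-Gamma(α + n/2, β + SS/2) = Inverse-Gamma(8.5, 39.115).
The mode of Inverse-Gamma(a, b) is b/(a+1) = 39.115/9.5 ≈ 4.1174.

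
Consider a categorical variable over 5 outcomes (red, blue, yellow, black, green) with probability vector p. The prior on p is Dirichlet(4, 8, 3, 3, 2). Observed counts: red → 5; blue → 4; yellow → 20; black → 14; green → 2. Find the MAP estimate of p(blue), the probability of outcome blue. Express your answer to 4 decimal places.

The posterior is Dirichlet(αᵢ + nᵢ) = Dirichlet(9, 12, 23, 17, 4).
For a Dirichlet(a₁,…,a_K) with all aᵢ > 1, the mode has j-th component (aⱼ − 1)/(Σaᵢ − K).
Here Σaᵢ = 65 and K = 5, so p(blue) = (12 − 1)/(65 − 5) = 11/60 ≈ 0.1833.

MAP estimate of p(blue) = 0.1833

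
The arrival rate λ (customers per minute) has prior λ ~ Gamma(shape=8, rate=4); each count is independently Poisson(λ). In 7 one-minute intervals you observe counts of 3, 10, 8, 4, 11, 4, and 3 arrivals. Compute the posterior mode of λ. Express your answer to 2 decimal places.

Σxᵢ = 3+10+8+4+11+4+3 = 43, with n = 7.
Posterior ∝ λ^7e^(−4λ) · λ^43e^(−7λ) = λ^50e^(−11λ), i.e. Gamma(shape=51, rate=11).
The mode of a Gamma(a, b) with a ≥ 1 (shape–rate) is (a−1)/b = 50/11 ≈ 4.55.

λ̂_MAP = 4.55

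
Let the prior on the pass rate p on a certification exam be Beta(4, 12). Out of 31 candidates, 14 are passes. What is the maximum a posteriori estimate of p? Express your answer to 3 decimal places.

Prior: Beta(4, 12).
Data: 14 successes in 31 trials. The binomial likelihood contributes p^14(1−p)^17, so the posterior is Beta(4+14, 12+17) = Beta(18, 29).
For Beta(a, b) with a, b > 1 the mode is (a−1)/(a+b−2) = 17/45 ≈ 0.378.

p̂_MAP = 0.378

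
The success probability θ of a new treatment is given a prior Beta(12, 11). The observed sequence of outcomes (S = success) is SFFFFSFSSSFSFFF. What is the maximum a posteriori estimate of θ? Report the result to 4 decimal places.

θ̂_MAP = 0.4722

Prior: Beta(12, 11).
Data: 6 successes in 15 trials (from the sequence). The binomial likelihood contributes θ^6(1−θ)^9, so the posterior is Beta(12+6, 11+9) = Beta(18, 20).
For Beta(a, b) with a, b > 1 the mode is (a−1)/(a+b−2) = 17/36 ≈ 0.4722.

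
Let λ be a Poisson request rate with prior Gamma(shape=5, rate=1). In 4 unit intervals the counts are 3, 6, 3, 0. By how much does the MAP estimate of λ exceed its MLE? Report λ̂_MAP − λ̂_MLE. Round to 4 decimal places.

MAP − MLE = 0.2000

Σxᵢ = 12. Posterior is Gamma(17, 5); MAP = (17−1)/5 = 16/5 ≈ 3.20000.
MLE = x̄ = 12/4 ≈ 3.00000.
Difference = 16/5 − 12/4 = 1/5 ≈ 0.2000.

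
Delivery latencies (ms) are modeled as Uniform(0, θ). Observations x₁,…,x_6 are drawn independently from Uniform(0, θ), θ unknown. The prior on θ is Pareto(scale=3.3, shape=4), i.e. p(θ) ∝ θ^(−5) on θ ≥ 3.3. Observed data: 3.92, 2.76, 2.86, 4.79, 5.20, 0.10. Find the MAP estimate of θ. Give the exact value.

θ̂_MAP = 5.20

The Uniform(0, θ) likelihood is θ^(−n) for θ ≥ max(xᵢ), zero otherwise. Here max(xᵢ) = 5.20.
Posterior ∝ θ^(−5) · θ^(−6) = θ^(−11) on θ ≥ max(3.3, 5.20) = 5.20.
This density is strictly decreasing in θ, so the posterior mode lies at the lower boundary of the support.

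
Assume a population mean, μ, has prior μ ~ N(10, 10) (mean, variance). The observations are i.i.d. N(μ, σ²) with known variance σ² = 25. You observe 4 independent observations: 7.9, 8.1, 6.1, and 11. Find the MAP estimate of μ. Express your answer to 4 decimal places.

n = 4; x̄ = (7.9 + 8.1 + 6.1 + 11)/4 = 33.1/4 = 8.275.
For a Normal prior and Normal likelihood with known variance, the posterior is Normal; its mode equals its mean, the precision-weighted average.
Prior precision 1/σ₀² = 1/10 = 0.1; data precision n/σ² = 4/25 = 0.16.
μ̂ = (0.1·10 + 0.16·8.275) / (0.1 + 0.16) = 2.324/0.26 = 581/65 ≈ 8.9385.

μ̂_MAP = 8.9385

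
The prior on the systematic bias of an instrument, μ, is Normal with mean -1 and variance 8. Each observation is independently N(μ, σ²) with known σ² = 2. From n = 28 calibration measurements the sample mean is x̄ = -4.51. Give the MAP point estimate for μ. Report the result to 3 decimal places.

n = 28, x̄ = -4.51.
For a Normal prior and Normal likelihood with known variance, the posterior is Normal; its mode equals its mean, the precision-weighted average.
Prior precision 1/σ₀² = 1/8 = 0.125; data precision n/σ² = 28/2 = 14.
μ̂ = (0.125·(-1) + 14·(-4.51)) / (0.125 + 14) = (-63.265)/14.125 = -12653/2825 ≈ -4.479.

μ̂_MAP = -4.479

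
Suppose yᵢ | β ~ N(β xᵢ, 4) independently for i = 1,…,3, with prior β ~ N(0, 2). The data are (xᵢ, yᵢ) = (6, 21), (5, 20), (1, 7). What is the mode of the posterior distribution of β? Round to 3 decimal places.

β̂_MAP = 3.641

log p(β | y) = −Σ(yᵢ − βxᵢ)²/(2·4) − β²/(2·2) + const.
Setting the derivative to zero: Σxᵢ(yᵢ − βxᵢ)/4 − β/2 = 0, so β = Σxᵢyᵢ / (Σxᵢ² + σ²/τ²).
Σxᵢyᵢ = 6·21 + 5·20 + 1·7 = 233; Σxᵢ² = 62; σ²/τ² = 2.
β̂_MAP = 233 / (62 + 2) = 233/64 ≈ 3.641.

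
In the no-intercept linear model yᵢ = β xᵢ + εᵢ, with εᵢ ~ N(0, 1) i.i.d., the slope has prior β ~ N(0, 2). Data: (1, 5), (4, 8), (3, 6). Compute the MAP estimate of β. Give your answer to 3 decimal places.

log p(β | y) = −Σ(yᵢ − βxᵢ)²/(2·1) − β²/(2·2) + const.
Setting the derivative to zero: Σxᵢ(yᵢ − βxᵢ)/1 − β/2 = 0, so β = Σxᵢyᵢ / (Σxᵢ² + σ²/τ²).
Σxᵢyᵢ = 1·5 + 4·8 + 3·6 = 55; Σxᵢ² = 26; σ²/τ² = 0.5.
β̂_MAP = 55 / (26 + 0.5) = 55/26.5 ≈ 2.075.

β̂_MAP = 2.075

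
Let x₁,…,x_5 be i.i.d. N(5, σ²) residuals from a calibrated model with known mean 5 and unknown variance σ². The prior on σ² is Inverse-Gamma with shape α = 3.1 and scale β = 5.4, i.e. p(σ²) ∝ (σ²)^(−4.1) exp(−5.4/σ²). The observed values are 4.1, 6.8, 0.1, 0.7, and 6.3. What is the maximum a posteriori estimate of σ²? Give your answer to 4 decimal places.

Sum of squared deviations about the known mean: SS = (4.1−5)² + (6.8−5)² + (0.1−5)² + (0.7−5)² + (6.3−5)² = 48.24.
The Normal likelihood contributes (σ²)^(−n/2) exp(−SS/(2σ²)), so the posterior is Inverse-Gamma(α + n/2, β + SS/2) = Inverse-Gamma(5.6, 29.52).
The mode of Inverse-Gamma(a, b) is b/(a+1) = 29.52/6.6 ≈ 4.4727.

σ̂²_MAP = 4.4727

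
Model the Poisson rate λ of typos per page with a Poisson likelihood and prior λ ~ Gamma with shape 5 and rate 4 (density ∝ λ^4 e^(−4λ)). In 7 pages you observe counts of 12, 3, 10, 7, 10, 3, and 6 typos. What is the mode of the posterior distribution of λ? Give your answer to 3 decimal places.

λ̂_MAP = 5.000

Σxᵢ = 12+3+10+7+10+3+6 = 51, with n = 7.
Posterior ∝ λ^4e^(−4λ) · λ^51e^(−7λ) = λ^55e^(−11λ), i.e. Gamma(shape=56, rate=11).
The mode of a Gamma(a, b) with a ≥ 1 (shape–rate) is (a−1)/b = 55/11 ≈ 5.000.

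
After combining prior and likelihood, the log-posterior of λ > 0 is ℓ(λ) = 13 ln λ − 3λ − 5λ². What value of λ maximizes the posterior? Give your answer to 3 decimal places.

λ̂_MAP = 1.000

ℓ'(λ) = 13/λ − 3 − 10λ. Setting this to zero and multiplying by λ: 10λ² + 3λ − 13 = 0.
λ = (−3 + √(3² + 4·10·13)) / (2·10) = (−3 + √529) / 20 = (−3 + 23)/20 = 1.
ℓ''(λ) = −13/λ² − 10 < 0, confirming a maximum.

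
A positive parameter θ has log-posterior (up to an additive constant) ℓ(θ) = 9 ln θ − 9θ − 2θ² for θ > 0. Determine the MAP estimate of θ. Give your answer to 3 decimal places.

ℓ'(θ) = 9/θ − 9 − 4θ. Setting this to zero and multiplying by θ: 4θ² + 9θ − 9 = 0.
θ = (−9 + √(9² + 4·4·9)) / (2·4) = (−9 + √225) / 8 = (−9 + 15)/8 = 3/4.
ℓ''(θ) = −9/θ² − 4 < 0, confirming a maximum.

θ̂_MAP = 0.750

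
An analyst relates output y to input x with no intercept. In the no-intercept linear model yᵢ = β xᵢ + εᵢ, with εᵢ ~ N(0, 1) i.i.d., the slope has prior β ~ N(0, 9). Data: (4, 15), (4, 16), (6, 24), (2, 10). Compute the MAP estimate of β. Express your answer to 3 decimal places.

log p(β | y) = −Σ(yᵢ − βxᵢ)²/(2·1) − β²/(2·9) + const.
Setting the derivative to zero: Σxᵢ(yᵢ − βxᵢ)/1 − β/9 = 0, so β = Σxᵢyᵢ / (Σxᵢ² + σ²/τ²).
Σxᵢyᵢ = 4·15 + 4·16 + 6·24 + 2·10 = 288; Σxᵢ² = 72; σ²/τ² = 1/9.
β̂_MAP = 288 / (72 + 1/9) = 288/(649/9) = 2592/649 ≈ 3.994.

β̂_MAP = 3.994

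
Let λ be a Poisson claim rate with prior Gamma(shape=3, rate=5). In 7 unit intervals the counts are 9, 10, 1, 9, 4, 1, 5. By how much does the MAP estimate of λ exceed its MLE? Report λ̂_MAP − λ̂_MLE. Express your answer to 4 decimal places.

MAP − MLE = -2.1548

Σxᵢ = 39. Posterior is Gamma(42, 12); MAP = (42−1)/12 = 41/12 ≈ 3.41667.
MLE = x̄ = 39/7 ≈ 5.57143.
Difference = 41/12 − 39/7 = -181/84 ≈ -2.1548.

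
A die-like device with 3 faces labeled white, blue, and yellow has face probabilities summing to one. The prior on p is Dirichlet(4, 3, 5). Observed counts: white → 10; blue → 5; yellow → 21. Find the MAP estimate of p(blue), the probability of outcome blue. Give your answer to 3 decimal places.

The posterior is Dirichlet(αᵢ + nᵢ) = Dirichlet(14, 8, 26).
For a Dirichlet(a₁,…,a_K) with all aᵢ > 1, the mode has j-th component (aⱼ − 1)/(Σaᵢ − K).
Here Σaᵢ = 48 and K = 3, so p(blue) = (8 − 1)/(48 − 3) = 7/45 ≈ 0.156.

MAP estimate of p(blue) = 0.156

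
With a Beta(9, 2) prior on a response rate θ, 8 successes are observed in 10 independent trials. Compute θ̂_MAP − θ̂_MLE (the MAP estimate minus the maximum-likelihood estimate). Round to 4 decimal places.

MAP − MLE = 0.0421

Posterior is Beta(17, 4); MAP = (17−1)/(21−2) = 16/19 ≈ 0.84211.
MLE ignores the prior: θ̂_MLE = k/n = 8/10 ≈ 0.80000.
Difference = 16/19 − 8/10 = 4/95 ≈ 0.0421.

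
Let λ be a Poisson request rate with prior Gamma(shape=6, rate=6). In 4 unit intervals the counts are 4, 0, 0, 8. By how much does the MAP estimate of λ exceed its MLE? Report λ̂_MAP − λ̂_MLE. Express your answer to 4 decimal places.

MAP − MLE = -1.3000

Σxᵢ = 12. Posterior is Gamma(18, 10); MAP = (18−1)/10 = 17/10 ≈ 1.70000.
MLE = x̄ = 12/4 ≈ 3.00000.
Difference = 17/10 − 12/4 = -13/10 ≈ -1.3000.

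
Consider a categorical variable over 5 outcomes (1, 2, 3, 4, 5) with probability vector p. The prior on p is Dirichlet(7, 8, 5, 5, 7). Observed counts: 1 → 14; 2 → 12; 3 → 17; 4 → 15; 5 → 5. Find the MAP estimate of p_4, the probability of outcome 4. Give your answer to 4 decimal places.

The posterior is Dirichlet(αᵢ + nᵢ) = Dirichlet(21, 20, 22, 20, 12).
For a Dirichlet(a₁,…,a_K) with all aᵢ > 1, the mode has j-th component (aⱼ − 1)/(Σaᵢ − K).
Here Σaᵢ = 95 and K = 5, so p_4 = (20 − 1)/(95 − 5) = 19/90 ≈ 0.2111.

MAP estimate: 0.2111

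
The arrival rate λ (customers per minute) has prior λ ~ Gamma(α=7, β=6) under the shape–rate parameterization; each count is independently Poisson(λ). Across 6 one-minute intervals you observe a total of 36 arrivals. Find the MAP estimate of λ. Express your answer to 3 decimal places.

λ̂_MAP = 3.500

Σxᵢ = 36, n = 6.
Posterior ∝ λ^6e^(−6λ) · λ^36e^(−6λ) = λ^42e^(−12λ), i.e. Gamma(shape=43, rate=12).
The mode of a Gamma(a, b) with a ≥ 1 (shape–rate) is (a−1)/b = 42/12 ≈ 3.500.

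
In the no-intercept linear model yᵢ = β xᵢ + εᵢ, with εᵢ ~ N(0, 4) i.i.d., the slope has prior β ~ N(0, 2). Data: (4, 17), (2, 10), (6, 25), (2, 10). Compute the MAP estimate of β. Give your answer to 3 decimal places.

log p(β | y) = −Σ(yᵢ − βxᵢ)²/(2·4) − β²/(2·2) + const.
Setting the derivative to zero: Σxᵢ(yᵢ − βxᵢ)/4 − β/2 = 0, so β = Σxᵢyᵢ / (Σxᵢ² + σ²/τ²).
Σxᵢyᵢ = 4·17 + 2·10 + 6·25 + 2·10 = 258; Σxᵢ² = 60; σ²/τ² = 2.
β̂_MAP = 258 / (60 + 2) = 258/62 ≈ 4.161.

β̂_MAP = 4.161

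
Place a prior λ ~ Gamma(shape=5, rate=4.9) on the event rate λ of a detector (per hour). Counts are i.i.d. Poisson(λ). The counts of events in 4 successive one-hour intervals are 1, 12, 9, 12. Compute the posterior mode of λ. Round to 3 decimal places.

Σxᵢ = 1+12+9+12 = 34, with n = 4.
Posterior ∝ λ^4e^(−4.9λ) · λ^34e^(−4λ) = λ^38e^(−8.9λ), i.e. Gamma(shape=39, rate=8.9).
The mode of a Gamma(a, b) with a ≥ 1 (shape–rate) is (a−1)/b = 38/8.9 ≈ 4.270.

λ̂_MAP = 4.270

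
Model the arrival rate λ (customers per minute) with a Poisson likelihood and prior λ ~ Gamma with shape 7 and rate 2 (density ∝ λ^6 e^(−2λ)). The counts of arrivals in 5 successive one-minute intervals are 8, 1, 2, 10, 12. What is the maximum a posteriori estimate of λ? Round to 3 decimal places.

λ̂_MAP = 5.571

Σxᵢ = 8+1+2+10+12 = 33, with n = 5.
Posterior ∝ λ^6e^(−2λ) · λ^33e^(−5λ) = λ^39e^(−7λ), i.e. Gamma(shape=40, rate=7).
The mode of a Gamma(a, b) with a ≥ 1 (shape–rate) is (a−1)/b = 39/7 ≈ 5.571.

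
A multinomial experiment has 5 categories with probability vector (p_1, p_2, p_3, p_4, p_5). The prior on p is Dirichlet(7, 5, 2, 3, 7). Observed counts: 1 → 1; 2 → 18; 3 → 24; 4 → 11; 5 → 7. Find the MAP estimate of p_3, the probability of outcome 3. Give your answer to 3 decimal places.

The posterior is Dirichlet(αᵢ + nᵢ) = Dirichlet(8, 23, 26, 14, 14).
For a Dirichlet(a₁,…,a_K) with all aᵢ > 1, the mode has j-th component (aⱼ − 1)/(Σaᵢ − K).
Here Σaᵢ = 85 and K = 5, so p_3 = (26 − 1)/(85 − 5) = 25/80 ≈ 0.313.

MAP estimate: 0.313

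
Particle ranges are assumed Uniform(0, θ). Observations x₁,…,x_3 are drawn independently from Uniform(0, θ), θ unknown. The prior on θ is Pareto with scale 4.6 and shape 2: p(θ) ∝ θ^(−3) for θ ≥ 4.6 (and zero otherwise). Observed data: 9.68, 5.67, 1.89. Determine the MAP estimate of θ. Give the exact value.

θ̂_MAP = 9.68

The Uniform(0, θ) likelihood is θ^(−n) for θ ≥ max(xᵢ), zero otherwise. Here max(xᵢ) = 9.68.
Posterior ∝ θ^(−3) · θ^(−3) = θ^(−6) on θ ≥ max(4.6, 9.68) = 9.68.
This density is strictly decreasing in θ, so the posterior mode lies at the lower boundary of the support.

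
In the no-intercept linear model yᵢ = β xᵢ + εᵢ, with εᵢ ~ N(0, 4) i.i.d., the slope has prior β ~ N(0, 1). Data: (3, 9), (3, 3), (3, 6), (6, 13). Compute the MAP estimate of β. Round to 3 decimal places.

β̂_MAP = 1.970

log p(β | y) = −Σ(yᵢ − βxᵢ)²/(2·4) − β²/(2·1) + const.
Setting the derivative to zero: Σxᵢ(yᵢ − βxᵢ)/4 − β/1 = 0, so β = Σxᵢyᵢ / (Σxᵢ² + σ²/τ²).
Σxᵢyᵢ = 3·9 + 3·3 + 3·6 + 6·13 = 132; Σxᵢ² = 63; σ²/τ² = 4.
β̂_MAP = 132 / (63 + 4) = 132/67 ≈ 1.970.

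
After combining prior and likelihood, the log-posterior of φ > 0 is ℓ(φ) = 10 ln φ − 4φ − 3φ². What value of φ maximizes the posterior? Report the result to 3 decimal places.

ℓ'(φ) = 10/φ − 4 − 6φ. Setting this to zero and multiplying by φ: 6φ² + 4φ − 10 = 0.
φ = (−4 + √(4² + 4·6·10)) / (2·6) = (−4 + √256) / 12 = (−4 + 16)/12 = 1.
ℓ''(φ) = −10/φ² − 6 < 0, confirming a maximum.

φ̂_MAP = 1.000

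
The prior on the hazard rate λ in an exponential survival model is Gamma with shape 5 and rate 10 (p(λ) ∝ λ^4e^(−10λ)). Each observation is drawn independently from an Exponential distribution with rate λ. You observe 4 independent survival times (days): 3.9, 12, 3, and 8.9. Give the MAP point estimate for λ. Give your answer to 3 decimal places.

λ̂_MAP = 0.212

The Exponential(rate=λ) likelihood is ∝ λ^n e^(−λΣtᵢ). Here n = 4 and Σtᵢ = 3.9 + 12 + 3 + 8.9 = 27.8.
Posterior ∝ λ^4e^(−10λ) · λ^4e^(−27.8λ) = λ^8e^(−37.8λ), i.e. Gamma(9, 37.8).
Mode = (a−1)/b = 8/37.8 ≈ 0.212.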